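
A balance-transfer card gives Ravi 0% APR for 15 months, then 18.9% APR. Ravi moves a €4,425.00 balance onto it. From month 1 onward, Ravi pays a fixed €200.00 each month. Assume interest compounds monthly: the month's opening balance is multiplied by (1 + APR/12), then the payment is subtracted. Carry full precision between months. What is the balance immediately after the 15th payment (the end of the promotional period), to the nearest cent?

Promo months 1–15 at r₀ = 0%/12 = 0; months 16+ at r₁ = 18.9%/12 = 0.01575.
After month 15 (no interest yet): B = €4,425.00 − 15·€200.00 = €1,425.00.

€1,425.00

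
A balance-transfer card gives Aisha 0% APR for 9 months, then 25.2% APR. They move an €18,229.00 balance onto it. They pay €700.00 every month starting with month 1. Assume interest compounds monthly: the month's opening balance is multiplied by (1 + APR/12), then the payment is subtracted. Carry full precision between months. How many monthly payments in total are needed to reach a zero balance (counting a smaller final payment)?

31 payments

Promo months 1–9 at r₀ = 0%/12 = 0; months 10+ at r₁ = 25.2%/12 = 0.021.
After month 9 (no interest yet): B = €18,229.00 − 9·€700.00 = €11,929.00.
Then at r₁ with €700.00/mo: n₂ = −ln(1 − r₁·B/P)/ln(1+r₁) ≈ 21.31 → 22 more payments.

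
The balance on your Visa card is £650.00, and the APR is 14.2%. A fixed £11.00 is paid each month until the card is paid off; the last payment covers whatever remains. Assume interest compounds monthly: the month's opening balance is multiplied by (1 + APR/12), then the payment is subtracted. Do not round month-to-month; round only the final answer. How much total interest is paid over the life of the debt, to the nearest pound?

£473

Monthly rate r = 14.2%/12 = 1.18333% = 0.0118333.
Payoff takes n = ⌈−ln(1 − rB₀/P)/ln(1+r)⌉ = ⌈102.131⌉ = 103 payments; the last is £1.44.
Total paid = 102·£11.00 + £1.44 = £1,123.44.
Total interest = total paid − principal = £1,123.44 − £650.00 = £473.44.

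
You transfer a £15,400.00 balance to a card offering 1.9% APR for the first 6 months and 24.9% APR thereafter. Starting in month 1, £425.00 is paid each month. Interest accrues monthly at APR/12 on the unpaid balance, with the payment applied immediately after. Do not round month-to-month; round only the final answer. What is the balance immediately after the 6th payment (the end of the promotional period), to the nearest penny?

£12,986.77

Promo months 1–6 at r₀ = 1.9%/12 = 0.00158333; months 7+ at r₁ = 24.9%/12 = 0.02075.
After month 6: iterate B ← B·(1+r₀) − £425.00 for 6 months → £12,986.77.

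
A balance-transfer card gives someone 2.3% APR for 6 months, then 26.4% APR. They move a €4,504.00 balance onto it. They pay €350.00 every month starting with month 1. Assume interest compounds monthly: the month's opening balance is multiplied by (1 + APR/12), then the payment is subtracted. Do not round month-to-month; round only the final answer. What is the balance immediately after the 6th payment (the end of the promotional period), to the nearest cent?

€2,445.96

Promo months 1–6 at r₀ = 2.3%/12 = 0.00191667; months 7+ at r₁ = 26.4%/12 = 0.022.
After month 6: iterate B ← B·(1+r₀) − €350.00 for 6 months → €2,445.96.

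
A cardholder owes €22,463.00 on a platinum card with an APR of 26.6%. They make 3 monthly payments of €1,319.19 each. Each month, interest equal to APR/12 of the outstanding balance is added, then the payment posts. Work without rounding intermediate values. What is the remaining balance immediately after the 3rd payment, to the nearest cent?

Monthly rate r = 26.6%/12 = 2.21667% = 0.0221667.
Each month: B ← B·(1+r) − €1,319.19.
Month 1: interest €497.93; balance after payment €21,641.74.
Month 2: interest €479.73; balance after payment €20,802.28.
Month 3: interest €461.12; balance after payment €19,944.20.

€19,944.20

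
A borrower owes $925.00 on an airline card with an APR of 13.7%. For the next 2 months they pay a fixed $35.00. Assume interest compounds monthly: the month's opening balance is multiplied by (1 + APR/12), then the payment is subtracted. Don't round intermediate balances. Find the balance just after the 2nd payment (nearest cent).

Monthly rate r = 13.7%/12 = 1.14167% = 0.0114167.
Each month: B ← B·(1+r) − $35.00.
Month 1: interest $10.56; balance after payment $900.56.
Month 2: interest $10.28; balance after payment $875.84.

$875.84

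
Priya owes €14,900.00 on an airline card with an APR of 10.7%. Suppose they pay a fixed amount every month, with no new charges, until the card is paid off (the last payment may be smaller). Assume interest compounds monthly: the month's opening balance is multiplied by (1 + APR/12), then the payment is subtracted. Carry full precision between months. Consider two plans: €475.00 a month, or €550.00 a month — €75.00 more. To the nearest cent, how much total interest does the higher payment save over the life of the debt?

€424.68

Monthly rate r = 10.7%/12 = 0.891667% = 0.00891667.
At €475.00/mo: n = ⌈−ln(1 − rB₀/P)/ln(1+r)⌉ = 37 payments (last €455.58); total interest = total paid − €14,900.00 = €2,655.58.
At €550.00/mo: 32 payments (last €80.90); total interest €2,230.90.
Interest saved = €2,655.58 − €2,230.90 = €424.68.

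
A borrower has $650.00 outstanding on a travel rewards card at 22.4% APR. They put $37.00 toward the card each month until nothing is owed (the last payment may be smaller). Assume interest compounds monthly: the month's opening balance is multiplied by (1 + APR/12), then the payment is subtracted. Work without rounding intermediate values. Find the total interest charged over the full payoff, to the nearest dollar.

$145

Monthly rate r = 22.4%/12 = 1.86667% = 0.0186667.
Payoff takes n = ⌈−ln(1 − rB₀/P)/ln(1+r)⌉ = ⌈21.487⌉ = 22 payments; the last is $18.10.
Total paid = 21·$37.00 + $18.10 = $795.10.
Total interest = total paid − principal = $795.10 − $650.00 = $145.10.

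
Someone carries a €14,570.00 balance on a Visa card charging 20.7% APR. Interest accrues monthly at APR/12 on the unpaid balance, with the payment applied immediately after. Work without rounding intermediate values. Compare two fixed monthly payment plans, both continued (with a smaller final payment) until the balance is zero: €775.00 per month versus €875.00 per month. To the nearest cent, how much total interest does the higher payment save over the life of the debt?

Monthly rate r = 20.7%/12 = 1.725% = 0.01725.
At €775.00/mo: n = ⌈−ln(1 − rB₀/P)/ln(1+r)⌉ = 23 payments (last €713.82); total interest = total paid − €14,570.00 = €3,193.82.
At €875.00/mo: 20 payments (last €699.61); total interest €2,754.61.
Interest saved = €3,193.82 − €2,754.61 = €439.21.

€439.21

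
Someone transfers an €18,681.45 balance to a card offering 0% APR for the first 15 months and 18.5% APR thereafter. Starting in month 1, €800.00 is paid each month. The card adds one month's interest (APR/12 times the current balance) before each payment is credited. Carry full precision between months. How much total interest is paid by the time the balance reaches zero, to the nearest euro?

Promo months 1–15 at r₀ = 0%/12 = 0; months 16+ at r₁ = 18.5%/12 = 0.0154167.
After month 15 (no interest yet): B = €18,681.45 − 15·€800.00 = €6,681.45.
Then at r₁ with €800.00/mo: n₂ = −ln(1 − r₁·B/P)/ln(1+r₁) ≈ 9.01 → 10 more payments.
Total paid = 24·€800.00 + €7.54 = €19,207.54; interest = €19,207.54 − €18,681.45 = €526.09.

€526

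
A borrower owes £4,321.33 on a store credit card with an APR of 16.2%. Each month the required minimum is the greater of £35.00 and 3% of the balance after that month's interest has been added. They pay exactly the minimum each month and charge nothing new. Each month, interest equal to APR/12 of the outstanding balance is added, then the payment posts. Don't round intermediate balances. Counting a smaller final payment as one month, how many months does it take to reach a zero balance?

Monthly rate r = 16.2%/12 = 1.35% = 0.0135.
While 3% of the post-interest balance exceeds £35.00, each month B ← (B·(1+r))·(1 − 0.03), i.e. B shrinks by the factor (1+r)·0.97 = 0.9831.
This holds for months 1–78. Entering month 79 the balance is £1,143.05; 3% of the post-interest balance is now below £35.00, so the flat £35.00 minimum applies from here.
From month 79 a fixed £35.00 at rate r clears £1,143.05 in 44 more payments. Total: 78 + 44 = 122 months.

122 months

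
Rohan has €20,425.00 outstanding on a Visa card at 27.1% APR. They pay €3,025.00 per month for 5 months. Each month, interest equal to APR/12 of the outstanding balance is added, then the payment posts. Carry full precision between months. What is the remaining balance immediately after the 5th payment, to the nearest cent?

€7,014.12

Monthly rate r = 27.1%/12 = 2.25833% = 0.0225833.
Each month: B ← B·(1+r) − €3,025.00.
Month 1: interest €461.26; balance after payment €17,861.26.
Month 2: interest €403.37; balance after payment €15,239.63.
Month 3: interest €344.16; balance after payment €12,558.79.
Month 4: interest €283.62; balance after payment €9,817.41.
Month 5: interest €221.71; balance after payment €7,014.12.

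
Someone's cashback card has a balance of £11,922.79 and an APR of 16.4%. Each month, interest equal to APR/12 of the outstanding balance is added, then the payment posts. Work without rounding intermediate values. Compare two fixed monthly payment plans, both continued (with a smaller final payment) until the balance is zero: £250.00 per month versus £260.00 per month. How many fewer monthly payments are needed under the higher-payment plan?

Monthly rate r = 16.4%/12 = 1.36667% = 0.0136667.
At £250.00/mo: n = ⌈−ln(1 − rB₀/P)/ln(1+r)⌉ = 78 payments (last £179.20); total interest = total paid − £11,922.79 = £7,506.41.
At £260.00/mo: 73 payments (last £154.90); total interest £6,952.11.
Payments saved = 78 − 73 = 5.

5 fewer payments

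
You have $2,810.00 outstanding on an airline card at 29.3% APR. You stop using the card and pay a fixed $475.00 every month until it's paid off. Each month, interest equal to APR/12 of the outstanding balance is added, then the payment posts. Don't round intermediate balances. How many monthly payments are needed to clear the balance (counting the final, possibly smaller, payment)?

Monthly rate r = 29.3%/12 = 2.44167% = 0.0244167.
Recurrence: B ← B·(1+r) − $475.00.
Month 1: interest $68.61; balance after payment $2,403.61.
Month 2: interest $58.69; balance after payment $1,987.30.
Closed form: n = −ln(1 − rB₀/P)/ln(1+r) = −ln(0.85556)/ln(1.02442) ≈ 6.467, so the balance reaches zero during payment 7.

7 payments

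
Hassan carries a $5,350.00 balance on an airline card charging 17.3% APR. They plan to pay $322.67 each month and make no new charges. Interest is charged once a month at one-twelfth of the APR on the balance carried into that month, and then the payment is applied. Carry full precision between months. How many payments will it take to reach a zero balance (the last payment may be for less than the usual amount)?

Monthly rate r = 17.3%/12 = 1.44167% = 0.0144167.
Recurrence: B ← B·(1+r) − $322.67.
Month 1: interest $77.13; balance after payment $5,104.46.
Month 2: interest $73.59; balance after payment $4,855.38.
Closed form: n = −ln(1 − rB₀/P)/ln(1+r) = −ln(0.76097)/ln(1.01442) ≈ 19.084, so the balance reaches zero during payment 20.

20 payments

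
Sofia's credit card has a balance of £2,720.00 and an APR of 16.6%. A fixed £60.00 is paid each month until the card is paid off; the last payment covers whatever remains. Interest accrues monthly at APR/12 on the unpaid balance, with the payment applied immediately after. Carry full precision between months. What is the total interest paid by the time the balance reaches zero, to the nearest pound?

Monthly rate r = 16.6%/12 = 1.38333% = 0.0138333.
Payoff takes n = ⌈−ln(1 − rB₀/P)/ln(1+r)⌉ = ⌈71.804⌉ = 72 payments; the last is £48.28.
Total paid = 71·£60.00 + £48.28 = £4,308.28.
Total interest = total paid − principal = £4,308.28 − £2,720.00 = £1,588.28.

£1,588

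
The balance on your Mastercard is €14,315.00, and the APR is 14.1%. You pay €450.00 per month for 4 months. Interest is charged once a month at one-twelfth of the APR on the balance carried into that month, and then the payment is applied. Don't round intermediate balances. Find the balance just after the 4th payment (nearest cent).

Monthly rate r = 14.1%/12 = 1.175% = 0.01175.
Each month: B ← B·(1+r) − €450.00.
Month 1: interest €168.20; balance after payment €14,033.20.
Month 2: interest €164.89; balance after payment €13,748.09.
Month 3: interest €161.54; balance after payment €13,459.63.
Month 4: interest €158.15; balance after payment €13,167.78.

€13,167.78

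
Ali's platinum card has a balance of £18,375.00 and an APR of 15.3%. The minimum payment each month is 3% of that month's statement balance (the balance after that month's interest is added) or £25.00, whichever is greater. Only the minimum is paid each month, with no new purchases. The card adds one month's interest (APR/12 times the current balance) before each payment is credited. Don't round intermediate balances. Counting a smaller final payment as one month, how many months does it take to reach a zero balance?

218 months

Monthly rate r = 15.3%/12 = 1.275% = 0.01275.
While 3% of the post-interest balance exceeds £25.00, each month B ← (B·(1+r))·(1 − 0.03), i.e. B shrinks by the factor (1+r)·0.97 = 0.98237.
This holds for months 1–175. Entering month 176 the balance is £816.91; 3% of the post-interest balance is now below £25.00, so the flat £25.00 minimum applies from here.
From month 176 a fixed £25.00 at rate r clears £816.91 in 43 more payments. Total: 175 + 43 = 218 months.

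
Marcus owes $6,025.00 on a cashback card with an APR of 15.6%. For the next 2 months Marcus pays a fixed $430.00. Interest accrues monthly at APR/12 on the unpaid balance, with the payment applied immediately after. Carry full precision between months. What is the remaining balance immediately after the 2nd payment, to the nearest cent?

Monthly rate r = 15.6%/12 = 1.3% = 0.013.
Each month: B ← B·(1+r) − $430.00.
Month 1: interest $78.33; balance after payment $5,673.32.
Month 2: interest $73.75; balance after payment $5,317.08.

$5,317.08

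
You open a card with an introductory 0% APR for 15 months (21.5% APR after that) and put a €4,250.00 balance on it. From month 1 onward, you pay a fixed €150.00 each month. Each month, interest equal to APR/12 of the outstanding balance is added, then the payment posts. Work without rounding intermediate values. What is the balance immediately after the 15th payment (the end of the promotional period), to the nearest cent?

Promo months 1–15 at r₀ = 0%/12 = 0; months 16+ at r₁ = 21.5%/12 = 0.0179167.
After month 15 (no interest yet): B = €4,250.00 − 15·€150.00 = €2,000.00.

€2,000.00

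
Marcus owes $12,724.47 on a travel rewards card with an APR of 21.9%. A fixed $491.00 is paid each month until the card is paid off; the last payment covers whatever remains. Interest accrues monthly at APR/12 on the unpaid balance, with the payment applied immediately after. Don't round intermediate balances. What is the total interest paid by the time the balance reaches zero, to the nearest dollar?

$4,665

Monthly rate r = 21.9%/12 = 1.825% = 0.01825.
Payoff takes n = ⌈−ln(1 − rB₀/P)/ln(1+r)⌉ = ⌈35.414⌉ = 36 payments; the last is $204.17.
Total paid = 35·$491.00 + $204.17 = $17,389.17.
Total interest = total paid − principal = $17,389.17 − $12,724.47 = $4,664.70.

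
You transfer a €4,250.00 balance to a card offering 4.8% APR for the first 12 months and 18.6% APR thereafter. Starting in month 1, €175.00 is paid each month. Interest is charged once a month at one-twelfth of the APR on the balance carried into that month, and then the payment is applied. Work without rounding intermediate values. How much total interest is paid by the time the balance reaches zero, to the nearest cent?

Promo months 1–12 at r₀ = 4.8%/12 = 0.004; months 13+ at r₁ = 18.6%/12 = 0.0155.
After month 12: iterate B ← B·(1+r₀) − €175.00 for 12 months → €2,311.73.
Then at r₁ with €175.00/mo: n₂ = −ln(1 − r₁·B/P)/ln(1+r₁) ≈ 14.90 → 15 more payments.
Total paid = 26·€175.00 + €156.76 = €4,706.76; interest = €4,706.76 − €4,250.00 = €456.76.

€456.76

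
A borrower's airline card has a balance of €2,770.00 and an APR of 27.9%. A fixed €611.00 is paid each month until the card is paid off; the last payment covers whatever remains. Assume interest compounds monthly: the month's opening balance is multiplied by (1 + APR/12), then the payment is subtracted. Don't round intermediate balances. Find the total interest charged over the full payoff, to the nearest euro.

€192

Monthly rate r = 27.9%/12 = 2.325% = 0.02325.
Payoff takes n = ⌈−ln(1 − rB₀/P)/ln(1+r)⌉ = ⌈4.846⌉ = 5 payments; the last is €517.94.
Total paid = 4·€611.00 + €517.94 = €2,961.94.
Total interest = total paid − principal = €2,961.94 − €2,770.00 = €191.94.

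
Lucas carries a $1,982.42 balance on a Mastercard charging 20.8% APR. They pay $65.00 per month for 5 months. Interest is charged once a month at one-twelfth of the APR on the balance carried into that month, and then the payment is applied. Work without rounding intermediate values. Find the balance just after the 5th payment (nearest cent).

Monthly rate r = 20.8%/12 = 1.73333% = 0.0173333.
Each month: B ← B·(1+r) − $65.00.
Month 1: interest $34.36; balance after payment $1,951.78.
Month 2: interest $33.83; balance after payment $1,920.61.
Month 3: interest $33.29; balance after payment $1,888.90.
Month 4: interest $32.74; balance after payment $1,856.64.
Month 5: interest $32.18; balance after payment $1,823.83.

$1,823.83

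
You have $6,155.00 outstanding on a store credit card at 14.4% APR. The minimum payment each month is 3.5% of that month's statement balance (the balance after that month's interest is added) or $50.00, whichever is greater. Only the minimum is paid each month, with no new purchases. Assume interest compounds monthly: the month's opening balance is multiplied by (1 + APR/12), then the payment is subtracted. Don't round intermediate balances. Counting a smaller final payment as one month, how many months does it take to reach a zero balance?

Monthly rate r = 14.4%/12 = 1.2% = 0.012.
While 3.5% of the post-interest balance exceeds $50.00, each month B ← (B·(1+r))·(1 − 0.035), i.e. B shrinks by the factor (1+r)·0.965 = 0.97658.
This holds for months 1–63. Entering month 64 the balance is $1,383.00; 3.5% of the post-interest balance is now below $50.00, so the flat $50.00 minimum applies from here.
From month 64 a fixed $50.00 at rate r clears $1,383.00 in 34 more payments. Total: 63 + 34 = 97 months.

97 months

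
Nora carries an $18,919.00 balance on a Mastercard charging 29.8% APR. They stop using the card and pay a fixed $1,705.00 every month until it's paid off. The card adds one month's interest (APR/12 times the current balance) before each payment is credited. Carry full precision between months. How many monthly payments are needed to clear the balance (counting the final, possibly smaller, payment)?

Monthly rate r = 29.8%/12 = 2.48333% = 0.0248333.
Recurrence: B ← B·(1+r) − $1,705.00.
Month 1: interest $469.82; balance after payment $17,683.82.
Month 2: interest $439.15; balance after payment $16,417.97.
Closed form: n = −ln(1 − rB₀/P)/ln(1+r) = −ln(0.72444)/ln(1.02483) ≈ 13.141, so the balance reaches zero during payment 14.

14 payments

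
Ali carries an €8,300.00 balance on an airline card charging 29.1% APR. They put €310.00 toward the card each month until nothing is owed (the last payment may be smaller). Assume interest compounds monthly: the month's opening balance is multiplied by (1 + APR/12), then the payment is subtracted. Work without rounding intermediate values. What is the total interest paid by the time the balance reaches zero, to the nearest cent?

€5,256.41

Monthly rate r = 29.1%/12 = 2.425% = 0.02425.
Payoff takes n = ⌈−ln(1 − rB₀/P)/ln(1+r)⌉ = ⌈43.728⌉ = 44 payments; the last is €226.41.
Total paid = 43·€310.00 + €226.41 = €13,556.41.
Total interest = total paid − principal = €13,556.41 − €8,300.00 = €5,256.41.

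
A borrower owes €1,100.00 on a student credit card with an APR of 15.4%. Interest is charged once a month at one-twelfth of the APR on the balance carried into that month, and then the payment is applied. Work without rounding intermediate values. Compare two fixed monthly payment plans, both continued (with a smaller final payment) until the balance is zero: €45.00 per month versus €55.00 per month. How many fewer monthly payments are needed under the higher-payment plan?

Monthly rate r = 15.4%/12 = 1.28333% = 0.0128333.
At €45.00/mo: n = ⌈−ln(1 − rB₀/P)/ln(1+r)⌉ = 30 payments (last €23.53); total interest = total paid − €1,100.00 = €228.53.
At €55.00/mo: 24 payments (last €14.40); total interest €179.40.
Payments saved = 30 − 24 = 6.

6 fewer payments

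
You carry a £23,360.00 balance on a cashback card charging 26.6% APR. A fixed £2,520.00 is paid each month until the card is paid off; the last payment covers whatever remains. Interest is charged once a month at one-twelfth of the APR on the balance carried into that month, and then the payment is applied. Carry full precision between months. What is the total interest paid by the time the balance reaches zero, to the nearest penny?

£3,085.20

Monthly rate r = 26.6%/12 = 2.21667% = 0.0221667.
Payoff takes n = ⌈−ln(1 − rB₀/P)/ln(1+r)⌉ = ⌈10.491⌉ = 11 payments; the last is £1,245.20.
Total paid = 10·£2,520.00 + £1,245.20 = £26,445.20.
Total interest = total paid − principal = £26,445.20 − £23,360.00 = £3,085.20.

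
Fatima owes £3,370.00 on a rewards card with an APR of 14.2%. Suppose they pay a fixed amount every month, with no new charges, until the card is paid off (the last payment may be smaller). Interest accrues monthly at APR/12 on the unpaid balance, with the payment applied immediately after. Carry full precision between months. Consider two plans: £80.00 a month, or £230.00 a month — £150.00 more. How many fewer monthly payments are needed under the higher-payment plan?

Monthly rate r = 14.2%/12 = 1.18333% = 0.0118333.
At £80.00/mo: n = ⌈−ln(1 − rB₀/P)/ln(1+r)⌉ = 59 payments (last £53.19); total interest = total paid − £3,370.00 = £1,323.19.
At £230.00/mo: 17 payments (last £43.09); total interest £353.09.
Payments saved = 59 − 17 = 42.

42 fewer payments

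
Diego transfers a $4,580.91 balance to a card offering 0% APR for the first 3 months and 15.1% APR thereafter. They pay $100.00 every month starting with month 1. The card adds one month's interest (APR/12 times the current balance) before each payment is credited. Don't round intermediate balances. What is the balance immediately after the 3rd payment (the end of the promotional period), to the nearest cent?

Promo months 1–3 at r₀ = 0%/12 = 0; months 4+ at r₁ = 15.1%/12 = 0.0125833.
After month 3 (no interest yet): B = $4,580.91 − 3·$100.00 = $4,280.91.

$4,280.91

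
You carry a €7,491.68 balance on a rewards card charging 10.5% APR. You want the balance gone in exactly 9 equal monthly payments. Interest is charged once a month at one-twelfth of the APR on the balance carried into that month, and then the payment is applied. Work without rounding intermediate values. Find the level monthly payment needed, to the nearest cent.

€869.25

Monthly rate r = 10.5%/12 = 0.875% = 0.00875.
Level-payment amortization: P = B₀·r / (1 − (1+r)^(−n)) = 7491.68·0.00875 / (1 − 1.00875^(−9)).
Denominator 1 − (1+r)^(−9) = 0.0754123877.
P = 65.5522 / 0.0754123877 ≈ 869.25.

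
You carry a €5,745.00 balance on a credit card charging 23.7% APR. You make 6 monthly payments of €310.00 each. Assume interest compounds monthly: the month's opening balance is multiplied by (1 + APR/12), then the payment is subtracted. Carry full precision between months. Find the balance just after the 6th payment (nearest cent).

Monthly rate r = 23.7%/12 = 1.975% = 0.01975.
Each month: B ← B·(1+r) − €310.00.
Month 1: interest €113.46; balance after payment €5,548.46.
Month 2: interest €109.58; balance after payment €5,348.05.
Month 3: interest €105.62; balance after payment €5,143.67.
Month 4: interest €101.59; balance after payment €4,935.26.
Month 5: interest €97.47; balance after payment €4,722.73.
Month 6: interest €93.27; balance after payment €4,506.00.

€4,506.00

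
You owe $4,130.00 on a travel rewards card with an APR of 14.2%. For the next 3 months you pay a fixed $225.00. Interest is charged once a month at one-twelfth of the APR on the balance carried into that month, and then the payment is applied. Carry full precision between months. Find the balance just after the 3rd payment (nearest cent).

$3,595.34

Monthly rate r = 14.2%/12 = 1.18333% = 0.0118333.
Each month: B ← B·(1+r) − $225.00.
Month 1: interest $48.87; balance after payment $3,953.87.
Month 2: interest $46.79; balance after payment $3,775.66.
Month 3: interest $44.68; balance after payment $3,595.34.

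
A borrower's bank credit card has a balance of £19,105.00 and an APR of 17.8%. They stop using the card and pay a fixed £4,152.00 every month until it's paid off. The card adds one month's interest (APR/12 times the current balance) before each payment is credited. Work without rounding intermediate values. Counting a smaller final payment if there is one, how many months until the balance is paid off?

Monthly rate r = 17.8%/12 = 1.48333% = 0.0148333.
Recurrence: B ← B·(1+r) − £4,152.00.
Month 1: interest £283.39; balance after payment £15,236.39.
Month 2: interest £226.01; balance after payment £11,310.40.
Month 3: interest £167.77; balance after payment £7,326.17.
Month 4: interest £108.67; balance after payment £3,282.84.
Month 5: interest £48.70; balance after payment £0.00.

5 months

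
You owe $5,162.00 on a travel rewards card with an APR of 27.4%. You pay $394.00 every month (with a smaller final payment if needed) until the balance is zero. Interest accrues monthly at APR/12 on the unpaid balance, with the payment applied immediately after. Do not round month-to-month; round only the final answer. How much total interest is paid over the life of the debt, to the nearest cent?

Monthly rate r = 27.4%/12 = 2.28333% = 0.0228333.
Payoff takes n = ⌈−ln(1 − rB₀/P)/ln(1+r)⌉ = ⌈15.745⌉ = 16 payments; the last is $294.30.
Total paid = 15·$394.00 + $294.30 = $6,204.30.
Total interest = total paid − principal = $6,204.30 − $5,162.00 = $1,042.30.

$1,042.30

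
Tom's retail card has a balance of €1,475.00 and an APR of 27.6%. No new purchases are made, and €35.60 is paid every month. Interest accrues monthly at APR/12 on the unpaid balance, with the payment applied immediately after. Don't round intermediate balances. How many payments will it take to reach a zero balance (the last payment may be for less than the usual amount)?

135 payments

Monthly rate r = 27.6%/12 = 2.3% = 0.023.
Recurrence: B ← B·(1+r) − €35.60.
Month 1: interest €33.92; balance after payment €1,473.33.
Month 2: interest €33.89; balance after payment €1,471.61.
Closed form: n = −ln(1 − rB₀/P)/ln(1+r) = −ln(0.047051)/ln(1.023) ≈ 134.415, so the balance reaches zero during payment 135.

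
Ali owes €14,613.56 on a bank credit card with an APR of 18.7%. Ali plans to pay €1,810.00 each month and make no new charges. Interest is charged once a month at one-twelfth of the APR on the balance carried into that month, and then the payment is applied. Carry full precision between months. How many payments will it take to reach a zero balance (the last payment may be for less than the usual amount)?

9 payments

Monthly rate r = 18.7%/12 = 1.55833% = 0.0155833.
Recurrence: B ← B·(1+r) − €1,810.00.
Month 1: interest €227.73; balance after payment €13,031.29.
Month 2: interest €203.07; balance after payment €11,424.36.
Closed form: n = −ln(1 − rB₀/P)/ln(1+r) = −ln(0.87418)/ln(1.01558) ≈ 8.696, so the balance reaches zero during payment 9.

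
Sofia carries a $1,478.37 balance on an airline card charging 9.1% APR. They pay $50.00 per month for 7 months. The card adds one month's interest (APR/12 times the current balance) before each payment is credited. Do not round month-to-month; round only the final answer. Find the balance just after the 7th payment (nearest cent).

$1,200.59

Monthly rate r = 9.1%/12 = 0.758333% = 0.00758333.
Each month: B ← B·(1+r) − $50.00.
Month 1: interest $11.21; balance after payment $1,439.58.
Month 2: interest $10.92; balance after payment $1,400.50.
Month 3: interest $10.62; balance after payment $1,361.12.
Month 4: interest $10.32; balance after payment $1,321.44.
Month 5: interest $10.02; balance after payment $1,281.46.
Month 6: interest $9.72; balance after payment $1,241.18.
Month 7: interest $9.41; balance after payment $1,200.59.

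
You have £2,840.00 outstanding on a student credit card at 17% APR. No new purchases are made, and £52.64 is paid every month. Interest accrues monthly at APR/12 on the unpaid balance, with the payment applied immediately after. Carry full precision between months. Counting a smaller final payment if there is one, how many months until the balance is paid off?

Monthly rate r = 17%/12 = 1.41667% = 0.0141667.
Recurrence: B ← B·(1+r) − £52.64.
Month 1: interest £40.23; balance after payment £2,827.59.
Month 2: interest £40.06; balance after payment £2,815.01.
Closed form: n = −ln(1 − rB₀/P)/ln(1+r) = −ln(0.23569)/ln(1.01417) ≈ 102.738, so the balance reaches zero during payment 103.

103 payments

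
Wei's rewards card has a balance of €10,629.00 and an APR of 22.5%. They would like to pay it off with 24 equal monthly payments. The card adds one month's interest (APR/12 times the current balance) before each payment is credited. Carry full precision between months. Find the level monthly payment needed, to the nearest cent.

Monthly rate r = 22.5%/12 = 1.875% = 0.01875.
Level-payment amortization: P = B₀·r / (1 − (1+r)^(−n)) = 10629.00·0.01875 / (1 − 1.01875^(−24)).
Denominator 1 − (1+r)^(−24) = 0.359709471.
P = 199.294 / 0.359709471 ≈ 554.04.

€554.04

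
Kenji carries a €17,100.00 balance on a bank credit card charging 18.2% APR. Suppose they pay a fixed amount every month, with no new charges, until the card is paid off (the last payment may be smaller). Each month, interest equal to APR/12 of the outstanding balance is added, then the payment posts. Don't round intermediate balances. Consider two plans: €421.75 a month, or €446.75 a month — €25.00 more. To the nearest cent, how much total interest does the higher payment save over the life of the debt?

Monthly rate r = 18.2%/12 = 1.51667% = 0.0151667.
At €421.75/mo: n = ⌈−ln(1 − rB₀/P)/ln(1+r)⌉ = 64 payments (last €169.54); total interest = total paid − €17,100.00 = €9,639.79.
At €446.75/mo: 58 payments (last €319.56); total interest €8,684.31.
Interest saved = €9,639.79 − €8,684.31 = €955.48.

€955.48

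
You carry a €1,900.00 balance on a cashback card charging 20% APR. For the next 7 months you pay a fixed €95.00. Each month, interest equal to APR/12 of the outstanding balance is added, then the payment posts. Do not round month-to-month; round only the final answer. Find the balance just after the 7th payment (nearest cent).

€1,433.87

Monthly rate r = 20%/12 = 1.66667% = 0.0166667.
Each month: B ← B·(1+r) − €95.00.
Month 1: interest €31.67; balance after payment €1,836.67.
Month 2: interest €30.61; balance after payment €1,772.28.
Month 3: interest €29.54; balance after payment €1,706.82.
Month 4: interest €28.45; balance after payment €1,640.26.
Month 5: interest €27.34; balance after payment €1,572.60.
Month 6: interest €26.21; balance after payment €1,503.81.
Month 7: interest €25.06; balance after payment €1,433.87.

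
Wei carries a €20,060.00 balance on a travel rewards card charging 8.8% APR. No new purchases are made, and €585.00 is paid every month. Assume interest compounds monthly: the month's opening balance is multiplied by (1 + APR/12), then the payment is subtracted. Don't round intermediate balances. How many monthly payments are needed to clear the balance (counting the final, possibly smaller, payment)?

Monthly rate r = 8.8%/12 = 0.733333% = 0.00733333.
Recurrence: B ← B·(1+r) − €585.00.
Month 1: interest €147.11; balance after payment €19,622.11.
Month 2: interest €143.90; balance after payment €19,181.00.
Closed form: n = −ln(1 − rB₀/P)/ln(1+r) = −ln(0.74854)/ln(1.00733) ≈ 39.641, so the balance reaches zero during payment 40.

40 payments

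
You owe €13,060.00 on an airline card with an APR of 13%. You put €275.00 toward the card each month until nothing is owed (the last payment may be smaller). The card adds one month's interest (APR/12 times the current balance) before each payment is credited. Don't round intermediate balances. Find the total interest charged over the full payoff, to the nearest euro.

Monthly rate r = 13%/12 = 1.08333% = 0.0108333.
Payoff takes n = ⌈−ln(1 − rB₀/P)/ln(1+r)⌉ = ⌈67.057⌉ = 68 payments; the last is €15.77.
Total paid = 67·€275.00 + €15.77 = €18,440.77.
Total interest = total paid − principal = €18,440.77 − €13,060.00 = €5,380.77.

€5,381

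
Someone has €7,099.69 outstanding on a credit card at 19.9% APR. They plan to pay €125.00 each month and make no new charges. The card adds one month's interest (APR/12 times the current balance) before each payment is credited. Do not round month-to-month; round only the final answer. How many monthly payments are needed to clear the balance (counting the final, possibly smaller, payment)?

Monthly rate r = 19.9%/12 = 1.65833% = 0.0165833.
Recurrence: B ← B·(1+r) − €125.00.
Month 1: interest €117.74; balance after payment €7,092.43.
Month 2: interest €117.62; balance after payment €7,085.04.
Closed form: n = −ln(1 − rB₀/P)/ln(1+r) = −ln(0.058108)/ln(1.01658) ≈ 173.004, so the balance reaches zero during payment 174.

174 payments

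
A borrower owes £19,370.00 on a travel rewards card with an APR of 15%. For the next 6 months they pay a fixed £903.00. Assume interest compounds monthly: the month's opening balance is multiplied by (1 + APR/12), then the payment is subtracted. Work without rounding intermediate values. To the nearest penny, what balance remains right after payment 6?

Monthly rate r = 15%/12 = 1.25% = 0.0125.
Each month: B ← B·(1+r) − £903.00.
Month 1: interest £242.12; balance after payment £18,709.12.
Month 2: interest £233.86; balance after payment £18,039.99.
Month 3: interest £225.50; balance after payment £17,362.49.
Month 4: interest £217.03; balance after payment £16,676.52.
Month 5: interest £208.46; balance after payment £15,981.98.
Month 6: interest £199.77; balance after payment £15,278.75.

£15,278.75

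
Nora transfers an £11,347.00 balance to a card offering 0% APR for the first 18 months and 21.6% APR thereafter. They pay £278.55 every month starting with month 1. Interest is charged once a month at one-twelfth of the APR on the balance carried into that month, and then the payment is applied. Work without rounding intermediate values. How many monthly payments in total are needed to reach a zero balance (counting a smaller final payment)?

Promo months 1–18 at r₀ = 0%/12 = 0; months 19+ at r₁ = 21.6%/12 = 0.018.
After month 18 (no interest yet): B = £11,347.00 − 18·£278.55 = £6,333.10.
Then at r₁ with £278.55/mo: n₂ = −ln(1 − r₁·B/P)/ln(1+r₁) ≈ 29.50 → 30 more payments.

48 months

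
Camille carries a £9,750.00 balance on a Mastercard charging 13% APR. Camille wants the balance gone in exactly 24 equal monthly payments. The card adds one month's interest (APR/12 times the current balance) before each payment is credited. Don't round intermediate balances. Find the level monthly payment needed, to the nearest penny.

Monthly rate r = 13%/12 = 1.08333% = 0.0108333.
Level-payment amortization: P = B₀·r / (1 − (1+r)^(−n)) = 9750.00·0.0108333 / (1 − 1.01083^(−24)).
Denominator 1 − (1+r)^(−24) = 0.227869542.
P = 105.625 / 0.227869542 ≈ 463.53.

£463.53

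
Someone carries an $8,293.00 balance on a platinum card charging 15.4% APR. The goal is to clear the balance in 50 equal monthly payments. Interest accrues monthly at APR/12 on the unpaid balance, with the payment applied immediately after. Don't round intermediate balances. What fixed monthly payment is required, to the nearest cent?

$225.75

Monthly rate r = 15.4%/12 = 1.28333% = 0.0128333.
Level-payment amortization: P = B₀·r / (1 − (1+r)^(−n)) = 8293.00·0.0128333 / (1 − 1.01283^(−50)).
Denominator 1 − (1+r)^(−50) = 0.471432201.
P = 106.427 / 0.471432201 ≈ 225.75.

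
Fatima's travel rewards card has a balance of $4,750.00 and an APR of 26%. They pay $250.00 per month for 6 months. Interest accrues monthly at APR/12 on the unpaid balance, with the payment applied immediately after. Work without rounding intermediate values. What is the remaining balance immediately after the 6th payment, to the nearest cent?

Monthly rate r = 26%/12 = 2.16667% = 0.0216667.
Each month: B ← B·(1+r) − $250.00.
Month 1: interest $102.92; balance after payment $4,602.92.
Month 2: interest $99.73; balance after payment $4,452.65.
Month 3: interest $96.47; balance after payment $4,299.12.
Month 4: interest $93.15; balance after payment $4,142.27.
Month 5: interest $89.75; balance after payment $3,982.02.
Month 6: interest $86.28; balance after payment $3,818.29.

$3,818.29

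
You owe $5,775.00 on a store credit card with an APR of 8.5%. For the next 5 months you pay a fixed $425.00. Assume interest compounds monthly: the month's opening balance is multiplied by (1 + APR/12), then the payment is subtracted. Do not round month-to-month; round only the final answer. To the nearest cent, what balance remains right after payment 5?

Monthly rate r = 8.5%/12 = 0.708333% = 0.00708333.
Each month: B ← B·(1+r) − $425.00.
Month 1: interest $40.91; balance after payment $5,390.91.
Month 2: interest $38.19; balance after payment $5,004.09.
Month 3: interest $35.45; balance after payment $4,614.54.
Month 4: interest $32.69; balance after payment $4,222.22.
Month 5: interest $29.91; balance after payment $3,827.13.

$3,827.13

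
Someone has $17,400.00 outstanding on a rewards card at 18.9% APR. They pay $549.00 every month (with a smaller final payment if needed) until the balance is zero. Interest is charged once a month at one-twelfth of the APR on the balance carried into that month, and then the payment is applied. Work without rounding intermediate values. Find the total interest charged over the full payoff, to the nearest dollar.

Monthly rate r = 18.9%/12 = 1.575% = 0.01575.
Payoff takes n = ⌈−ln(1 − rB₀/P)/ln(1+r)⌉ = ⌈44.250⌉ = 45 payments; the last is $138.16.
Total paid = 44·$549.00 + $138.16 = $24,294.16.
Total interest = total paid − principal = $24,294.16 − $17,400.00 = $6,894.16.

$6,894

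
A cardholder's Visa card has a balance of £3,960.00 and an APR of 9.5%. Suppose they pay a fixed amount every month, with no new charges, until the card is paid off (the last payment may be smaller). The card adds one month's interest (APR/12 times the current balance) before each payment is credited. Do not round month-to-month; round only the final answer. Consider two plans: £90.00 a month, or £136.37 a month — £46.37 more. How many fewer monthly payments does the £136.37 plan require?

Monthly rate r = 9.5%/12 = 0.791667% = 0.00791667.
At £90.00/mo: n = ⌈−ln(1 − rB₀/P)/ln(1+r)⌉ = 55 payments (last £27.53); total interest = total paid − £3,960.00 = £927.53.
At £136.37/mo: 34 payments (last £17.35); total interest £557.56.
Payments saved = 55 − 34 = 21.

21 fewer payments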